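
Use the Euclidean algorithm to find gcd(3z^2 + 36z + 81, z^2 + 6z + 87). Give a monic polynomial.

Repeated division with remainder:
  3z^2 + 36z + 81 = (3)(z^2 + 6z + 87) + (18z - 180)
  z^2 + 6z + 87 = ((1/18)z + 8/9)(18z - 180) + (247)
  18z - 180 = ((18/247)z - 180/247)(247) + (0)
The last nonzero remainder is the constant 247, so the polynomials are coprime and gcd = 1.

1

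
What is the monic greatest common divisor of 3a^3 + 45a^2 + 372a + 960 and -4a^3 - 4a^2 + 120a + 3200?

a^2 + 11a + 80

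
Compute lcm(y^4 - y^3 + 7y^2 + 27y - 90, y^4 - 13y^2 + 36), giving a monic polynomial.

Repeated division with remainder:
  y^4 - y^3 + 7y^2 + 27y - 90 = (y^4 - 13y^2 + 36) + (-y^3 + 20y^2 + 27y - 126)
  y^4 - 13y^2 + 36 = (-y - 20)(-y^3 + 20y^2 + 27y - 126) + (414y^2 + 414y - 2484)
  -y^3 + 20y^2 + 27y - 126 = (-(1/414)y + 7/138)(414y^2 + 414y - 2484) + (0)
Last nonzero remainder: 414y^2 + 414y - 2484. Dividing through by 414 gives the monic gcd y^2 + y - 6.
Then lcm(f, g) = f·g / gcd(f, g); expanding and making the result monic gives the answer.

y^6 - 2y^5 + 2y^4 + 26y^3 - 159y^2 - 72y + 540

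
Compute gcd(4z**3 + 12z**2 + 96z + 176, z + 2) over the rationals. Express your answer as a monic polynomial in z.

z + 2

By polynomial division,
  4z**3 + 12z**2 + 96z + 176 = (4z**2 + 4z + 88)(z + 2) + (0)
The last nonzero remainder z + 2 is already monic.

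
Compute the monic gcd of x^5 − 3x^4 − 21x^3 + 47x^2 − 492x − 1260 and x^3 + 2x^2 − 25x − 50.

x^2 + 7x + 10

By polynomial division,
  x^5 − 3x^4 − 21x^3 + 47x^2 − 492x − 1260 = (x^2 − 5x + 14)(x^3 + 2x^2 − 25x − 50) + (−56x^2 − 392x − 560)
  x^3 + 2x^2 − 25x − 50 = (−(1/56)x + 5/56)(−56x^2 − 392x − 560) + (0)
Last nonzero remainder: −56x^2 − 392x − 560. Dividing through by −56 gives the monic gcd x^2 + 7x + 10.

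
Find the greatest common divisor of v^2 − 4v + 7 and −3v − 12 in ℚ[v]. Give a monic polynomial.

1

Repeated division with remainder:
  v^2 − 4v + 7 = (−(1/3)v + 8/3)(−3v − 12) + (39)
  −3v − 12 = (−(1/13)v − 4/13)(39) + (0)
The last nonzero remainder is the constant 39, so the polynomials are coprime and gcd = 1.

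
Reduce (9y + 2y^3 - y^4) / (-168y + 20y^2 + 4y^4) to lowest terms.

Euclidean algorithm in ℚ[y]:
  -y^4 + 2y^3 + 9y = (-1/4)(4y^4 + 20y^2 - 168y) + (2y^3 + 5y^2 - 33y)
  4y^4 + 20y^2 - 168y = (2y - 5)(2y^3 + 5y^2 - 33y) + (111y^2 - 333y)
  2y^3 + 5y^2 - 33y = ((2/111)y + 11/111)(111y^2 - 333y) + (0)
Last nonzero remainder: 111y^2 - 333y. Dividing through by 111 gives the monic gcd y^2 - 3y.
Cancel y^2 - 3y from numerator and denominator to get the reduced form.

(-3 - y - y^2)/(56 + 12y + 4y^2)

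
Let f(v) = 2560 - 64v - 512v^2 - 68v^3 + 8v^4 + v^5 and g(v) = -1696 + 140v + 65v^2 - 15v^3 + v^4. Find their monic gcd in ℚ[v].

-32 - 4v + v^2

Repeated division with remainder:
  v^5 + 8v^4 - 68v^3 - 512v^2 - 64v + 2560 = (v + 23)(v^4 - 15v^3 + 65v^2 + 140v - 1696) + (212v^3 - 2147v^2 - 1588v + 41568)
  v^4 - 15v^3 + 65v^2 + 140v - 1696 = ((1/212)v - 1033/44944)(212v^3 - 2147v^2 - 1588v + 41568) + ((1040165/44944)v^2 - (1040165/11236)v - 2080330/2809)
  212v^3 - 2147v^2 - 1588v + 41568 = ((9528128/1040165)v - 58382256/1040165)((1040165/44944)v^2 - (1040165/11236)v - 2080330/2809) + (0)
Last nonzero remainder: (1040165/44944)v^2 - (1040165/11236)v - 2080330/2809. Dividing through by 1040165/44944 gives the monic gcd v^2 - 4v - 32.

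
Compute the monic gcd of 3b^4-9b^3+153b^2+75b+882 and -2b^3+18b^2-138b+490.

Apply the Euclidean algorithm:
  3b^4-9b^3+153b^2+75b+882 = (-(3/2)b-9)(-2b^3+18b^2-138b+490) + (108b^2-432b+5292)
  -2b^3+18b^2-138b+490 = (-(1/54)b+5/54)(108b^2-432b+5292) + (0)
Last nonzero remainder: 108b^2-432b+5292. Dividing through by 108 gives the monic gcd b^2-4b+49.

b^2-4b+49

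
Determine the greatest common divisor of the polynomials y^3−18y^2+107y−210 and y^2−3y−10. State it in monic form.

By polynomial division,
  y^3−18y^2+107y−210 = (y−15)(y^2−3y−10) + (72y−360)
  y^2−3y−10 = ((1/72)y+1/36)(72y−360) + (0)
Last nonzero remainder: 72y−360. Dividing through by 72 gives the monic gcd y−5.

y−5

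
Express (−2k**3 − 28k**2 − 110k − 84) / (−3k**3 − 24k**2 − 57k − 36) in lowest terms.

(2k**2 + 26k + 84)/(3k**2 + 21k + 36)

Apply the Euclidean algorithm:
  −2k**3 − 28k**2 − 110k − 84 = (2/3)(−3k**3 − 24k**2 − 57k − 36) + (−12k**2 − 72k − 60)
  −3k**3 − 24k**2 − 57k − 36 = ((1/4)k + 1/2)(−12k**2 − 72k − 60) + (−6k − 6)
  −12k**2 − 72k − 60 = (2k + 10)(−6k − 6) + (0)
Last nonzero remainder: −6k − 6. Dividing through by −6 gives the monic gcd k + 1.
Cancel k + 1 from numerator and denominator to get the reduced form.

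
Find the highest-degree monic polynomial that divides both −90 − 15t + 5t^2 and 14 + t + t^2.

Euclidean algorithm in ℚ[t]:
  5t^2 − 15t − 90 = (5)(t^2 + t + 14) + (−20t − 160)
  t^2 + t + 14 = (−(1/20)t + 7/20)(−20t − 160) + (70)
  −20t − 160 = (−(2/7)t − 16/7)(70) + (0)
The last nonzero remainder is the constant 70, so the polynomials are coprime and gcd = 1.

1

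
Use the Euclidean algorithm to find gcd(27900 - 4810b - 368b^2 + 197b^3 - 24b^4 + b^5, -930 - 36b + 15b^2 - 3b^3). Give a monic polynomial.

310 + 12b - 5b^2 + b^3

By polynomial division,
  b^5 - 24b^4 + 197b^3 - 368b^2 - 4810b + 27900 = (-(1/3)b^2 + (19/3)b - 30)(-3b^3 + 15b^2 - 36b - 930) + (0)
Last nonzero remainder: -3b^3 + 15b^2 - 36b - 930. Dividing through by -3 gives the monic gcd b^3 - 5b^2 + 12b + 310.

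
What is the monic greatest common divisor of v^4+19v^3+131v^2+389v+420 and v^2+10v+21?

Apply the Euclidean algorithm:
  v^4+19v^3+131v^2+389v+420 = (v^2+9v+20)(v^2+10v+21) + (0)
The last nonzero remainder v^2+10v+21 is already monic.

v^2+10v+21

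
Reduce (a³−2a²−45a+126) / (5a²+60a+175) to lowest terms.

Repeated division with remainder:
  a³−2a²−45a+126 = ((1/5)a−14/5)(5a²+60a+175) + (88a+616)
  5a²+60a+175 = ((5/88)a+25/88)(88a+616) + (0)
Last nonzero remainder: 88a+616. Dividing through by 88 gives the monic gcd a+7.
Cancel a+7 from numerator and denominator to get the reduced form.

(a²−9a+18)/(5a+25)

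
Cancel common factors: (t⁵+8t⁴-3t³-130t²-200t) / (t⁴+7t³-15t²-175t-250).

(t²-4t)/(t-5)

Apply the Euclidean algorithm:
  t⁵+8t⁴-3t³-130t²-200t = (t+1)(t⁴+7t³-15t²-175t-250) + (5t³+60t²+225t+250)
  t⁴+7t³-15t²-175t-250 = ((1/5)t-1)(5t³+60t²+225t+250) + (0)
Last nonzero remainder: 5t³+60t²+225t+250. Dividing through by 5 gives the monic gcd t³+12t²+45t+50.
Cancel t³+12t²+45t+50 from numerator and denominator to get the reduced form.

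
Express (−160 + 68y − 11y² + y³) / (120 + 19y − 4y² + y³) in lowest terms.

(−4 + y)/(3 + y)

Apply the Euclidean algorithm:
  y³ − 11y² + 68y − 160 = (y³ − 4y² + 19y + 120) + (−7y² + 49y − 280)
  y³ − 4y² + 19y + 120 = (−(1/7)y − 3/7)(−7y² + 49y − 280) + (0)
Last nonzero remainder: −7y² + 49y − 280. Dividing through by −7 gives the monic gcd y² − 7y + 40.
Cancel y² − 7y + 40 from numerator and denominator to get the reduced form.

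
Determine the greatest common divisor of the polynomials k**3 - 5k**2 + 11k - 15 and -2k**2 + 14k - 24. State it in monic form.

k - 3

Repeated division with remainder:
  k**3 - 5k**2 + 11k - 15 = (-(1/2)k - 1)(-2k**2 + 14k - 24) + (13k - 39)
  -2k**2 + 14k - 24 = (-(2/13)k + 8/13)(13k - 39) + (0)
Last nonzero remainder: 13k - 39. Dividing through by 13 gives the monic gcd k - 3.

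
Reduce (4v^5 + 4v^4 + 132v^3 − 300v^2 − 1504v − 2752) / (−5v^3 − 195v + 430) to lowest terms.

(−4v^3 + 4v^2 + 32v + 64)/(5v − 10)

Repeated division with remainder:
  4v^5 + 4v^4 + 132v^3 − 300v^2 − 1504v − 2752 = (−(4/5)v^2 − (4/5)v + 24/5)(−5v^3 − 195v + 430) + (−112v^2 − 224v − 4816)
  −5v^3 − 195v + 430 = ((5/112)v − 5/56)(−112v^2 − 224v − 4816) + (0)
Last nonzero remainder: −112v^2 − 224v − 4816. Dividing through by −112 gives the monic gcd v^2 + 2v + 43.
Cancel v^2 + 2v + 43 from numerator and denominator to get the reduced form.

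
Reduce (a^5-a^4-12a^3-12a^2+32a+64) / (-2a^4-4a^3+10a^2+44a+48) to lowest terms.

Apply the Euclidean algorithm:
  a^5-a^4-12a^3-12a^2+32a+64 = (-(1/2)a+3/2)(-2a^4-4a^3+10a^2+44a+48) + (-a^3-5a^2-10a-8)
  -2a^4-4a^3+10a^2+44a+48 = (2a-6)(-a^3-5a^2-10a-8) + (0)
Last nonzero remainder: -a^3-5a^2-10a-8. Dividing through by -1 gives the monic gcd a^3+5a^2+10a+8.
Cancel a^3+5a^2+10a+8 from numerator and denominator to get the reduced form.

(-a^2+6a-8)/(2a-6)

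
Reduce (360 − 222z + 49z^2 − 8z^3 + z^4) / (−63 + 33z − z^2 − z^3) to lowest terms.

(120 − 34z + 5z^2 − z^3)/(−21 + 4z + z^2)

By polynomial division,
  z^4 − 8z^3 + 49z^2 − 222z + 360 = (−z + 9)(−z^3 − z^2 + 33z − 63) + (91z^2 − 582z + 927)
  −z^3 − z^2 + 33z − 63 = (−(1/91)z − 673/8281)(91z^2 − 582z + 927) + (−(34056/8281)z + 102168/8281)
  91z^2 − 582z + 927 = (−(753571/34056)z + 852943/11352)(−(34056/8281)z + 102168/8281) + (0)
Last nonzero remainder: −(34056/8281)z + 102168/8281. Dividing through by −34056/8281 gives the monic gcd z − 3.
Cancel z − 3 from numerator and denominator to get the reduced form.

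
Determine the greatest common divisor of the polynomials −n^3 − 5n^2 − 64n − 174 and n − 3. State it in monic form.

1

Euclidean algorithm in ℚ[n]:
  −n^3 − 5n^2 − 64n − 174 = (−n^2 − 8n − 88)(n − 3) + (−438)
  n − 3 = (−(1/438)n + 1/146)(−438) + (0)
The last nonzero remainder is the constant −438, so the polynomials are coprime and gcd = 1.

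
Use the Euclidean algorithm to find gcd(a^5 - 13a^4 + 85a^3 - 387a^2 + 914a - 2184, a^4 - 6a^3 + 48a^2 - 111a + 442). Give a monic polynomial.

Euclidean algorithm in ℚ[a]:
  a^5 - 13a^4 + 85a^3 - 387a^2 + 914a - 2184 = (a - 7)(a^4 - 6a^3 + 48a^2 - 111a + 442) + (-5a^3 + 60a^2 - 305a + 910)
  a^4 - 6a^3 + 48a^2 - 111a + 442 = (-(1/5)a - 6/5)(-5a^3 + 60a^2 - 305a + 910) + (59a^2 - 295a + 1534)
  -5a^3 + 60a^2 - 305a + 910 = (-(5/59)a + 35/59)(59a^2 - 295a + 1534) + (0)
Last nonzero remainder: 59a^2 - 295a + 1534. Dividing through by 59 gives the monic gcd a^2 - 5a + 26.

a^2 - 5a + 26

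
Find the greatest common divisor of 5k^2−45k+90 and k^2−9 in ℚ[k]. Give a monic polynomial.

Repeated division with remainder:
  5k^2−45k+90 = (5)(k^2−9) + (−45k+135)
  k^2−9 = (−(1/45)k−1/15)(−45k+135) + (0)
Last nonzero remainder: −45k+135. Dividing through by −45 gives the monic gcd k−3.

k−3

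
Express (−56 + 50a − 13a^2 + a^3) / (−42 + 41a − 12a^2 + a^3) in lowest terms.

(−4 + a)/(−3 + a)

Euclidean algorithm in ℚ[a]:
  a^3 − 13a^2 + 50a − 56 = (a^3 − 12a^2 + 41a − 42) + (−a^2 + 9a − 14)
  a^3 − 12a^2 + 41a − 42 = (−a + 3)(−a^2 + 9a − 14) + (0)
Last nonzero remainder: −a^2 + 9a − 14. Dividing through by −1 gives the monic gcd a^2 − 9a + 14.
Cancel a^2 − 9a + 14 from numerator and denominator to get the reduced form.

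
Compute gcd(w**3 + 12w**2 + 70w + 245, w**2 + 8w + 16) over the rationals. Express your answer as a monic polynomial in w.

1

Repeated division with remainder:
  w**3 + 12w**2 + 70w + 245 = (w + 4)(w**2 + 8w + 16) + (22w + 181)
  w**2 + 8w + 16 = ((1/22)w - 5/484)(22w + 181) + (8649/484)
  22w + 181 = ((10648/8649)w + 87604/8649)(8649/484) + (0)
The last nonzero remainder is the constant 8649/484, so the polynomials are coprime and gcd = 1.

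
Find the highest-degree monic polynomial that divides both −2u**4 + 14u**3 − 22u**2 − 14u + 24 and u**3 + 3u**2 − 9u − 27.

Repeated division with remainder:
  −2u**4 + 14u**3 − 22u**2 − 14u + 24 = (−2u + 20)(u**3 + 3u**2 − 9u − 27) + (−100u**2 + 112u + 564)
  u**3 + 3u**2 − 9u − 27 = (−(1/100)u − 103/2500)(−100u**2 + 112u + 564) + ((784/625)u − 2352/625)
  −100u**2 + 112u + 564 = (−(15625/196)u − 29375/196)((784/625)u − 2352/625) + (0)
Last nonzero remainder: (784/625)u − 2352/625. Dividing through by 784/625 gives the monic gcd u − 3.

u − 3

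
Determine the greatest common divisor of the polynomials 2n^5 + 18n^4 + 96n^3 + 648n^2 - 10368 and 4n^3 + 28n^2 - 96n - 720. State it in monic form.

n^2 + 12n + 36

Apply the Euclidean algorithm:
  2n^5 + 18n^4 + 96n^3 + 648n^2 - 10368 = ((1/2)n^2 + n + 29)(4n^3 + 28n^2 - 96n - 720) + (292n^2 + 3504n + 10512)
  4n^3 + 28n^2 - 96n - 720 = ((1/73)n - 5/73)(292n^2 + 3504n + 10512) + (0)
Last nonzero remainder: 292n^2 + 3504n + 10512. Dividing through by 292 gives the monic gcd n^2 + 12n + 36.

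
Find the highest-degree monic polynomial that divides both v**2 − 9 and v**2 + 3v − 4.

1

Euclidean algorithm in ℚ[v]:
  v**2 − 9 = (v**2 + 3v − 4) + (−3v − 5)
  v**2 + 3v − 4 = (−(1/3)v − 4/9)(−3v − 5) + (−56/9)
  −3v − 5 = ((27/56)v + 45/56)(−56/9) + (0)
The last nonzero remainder is the constant −56/9, so the polynomials are coprime and gcd = 1.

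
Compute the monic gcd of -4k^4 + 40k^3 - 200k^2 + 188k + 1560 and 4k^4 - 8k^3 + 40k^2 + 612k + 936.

Euclidean algorithm in ℚ[k]:
  -4k^4 + 40k^3 - 200k^2 + 188k + 1560 = (-1)(4k^4 - 8k^3 + 40k^2 + 612k + 936) + (32k^3 - 160k^2 + 800k + 2496)
  4k^4 - 8k^3 + 40k^2 + 612k + 936 = ((1/8)k + 3/8)(32k^3 - 160k^2 + 800k + 2496) + (0)
Last nonzero remainder: 32k^3 - 160k^2 + 800k + 2496. Dividing through by 32 gives the monic gcd k^3 - 5k^2 + 25k + 78.

k^3 - 5k^2 + 25k + 78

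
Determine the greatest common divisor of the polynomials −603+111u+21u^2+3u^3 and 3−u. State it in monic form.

−3+u

Repeated division with remainder:
  3u^3+21u^2+111u−603 = (−3u^2−30u−201)(−u+3) + (0)
Last nonzero remainder: −u+3. Dividing through by −1 gives the monic gcd u−3.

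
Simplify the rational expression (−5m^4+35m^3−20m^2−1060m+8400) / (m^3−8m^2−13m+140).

Repeated division with remainder:
  −5m^4+35m^3−20m^2−1060m+8400 = (−5m−5)(m^3−8m^2−13m+140) + (−125m^2−425m+9100)
  m^3−8m^2−13m+140 = (−(1/125)m+57/625)(−125m^2−425m+9100) + ((2464/25)m−17248/25)
  −125m^2−425m+9100 = (−(3125/2464)m−8125/616)((2464/25)m−17248/25) + (0)
Last nonzero remainder: (2464/25)m−17248/25. Dividing through by 2464/25 gives the monic gcd m−7.
Cancel m−7 from numerator and denominator to get the reduced form.

(−5m^3−20m−1200)/(m^2−m−20)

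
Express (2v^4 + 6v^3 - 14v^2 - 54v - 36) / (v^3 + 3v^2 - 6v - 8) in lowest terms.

By polynomial division,
  2v^4 + 6v^3 - 14v^2 - 54v - 36 = (2v)(v^3 + 3v^2 - 6v - 8) + (-2v^2 - 38v - 36)
  v^3 + 3v^2 - 6v - 8 = (-(1/2)v + 8)(-2v^2 - 38v - 36) + (280v + 280)
  -2v^2 - 38v - 36 = (-(1/140)v - 9/70)(280v + 280) + (0)
Last nonzero remainder: 280v + 280. Dividing through by 280 gives the monic gcd v + 1.
Cancel v + 1 from numerator and denominator to get the reduced form.

(2v^3 + 4v^2 - 18v - 36)/(v^2 + 2v - 8)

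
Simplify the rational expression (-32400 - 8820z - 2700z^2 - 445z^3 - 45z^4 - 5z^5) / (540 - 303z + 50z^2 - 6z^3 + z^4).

(-720 - 180z - 40z^2 - 5z^3)/(12 - 7z + z^2)

Apply the Euclidean algorithm:
  -5z^5 - 45z^4 - 445z^3 - 2700z^2 - 8820z - 32400 = (-5z - 75)(z^4 - 6z^3 + 50z^2 - 303z + 540) + (-645z^3 - 465z^2 - 28845z + 8100)
  z^4 - 6z^3 + 50z^2 - 303z + 540 = (-(1/645)z + 289/27735)(-645z^3 - 465z^2 - 28845z + 8100) + ((18720/1849)z^2 + (18720/1849)z + 842400/1849)
  -645z^3 - 465z^2 - 28845z + 8100 = (-(79507/1248)z + 1849/104)((18720/1849)z^2 + (18720/1849)z + 842400/1849) + (0)
Last nonzero remainder: (18720/1849)z^2 + (18720/1849)z + 842400/1849. Dividing through by 18720/1849 gives the monic gcd z^2 + z + 45.
Cancel z^2 + z + 45 from numerator and denominator to get the reduced form.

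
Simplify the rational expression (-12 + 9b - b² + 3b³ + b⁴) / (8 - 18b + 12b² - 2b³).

(-12 - 3b - 4b² - b³)/(8 - 10b + 2b²)

Euclidean algorithm in ℚ[b]:
  b⁴ + 3b³ - b² + 9b - 12 = (-(1/2)b - 9/2)(-2b³ + 12b² - 18b + 8) + (44b² - 68b + 24)
  -2b³ + 12b² - 18b + 8 = (-(1/22)b + 49/242)(44b² - 68b + 24) + (-(380/121)b + 380/121)
  44b² - 68b + 24 = (-(1331/95)b + 726/95)(-(380/121)b + 380/121) + (0)
Last nonzero remainder: -(380/121)b + 380/121. Dividing through by -380/121 gives the monic gcd b - 1.
Cancel b - 1 from numerator and denominator to get the reduced form.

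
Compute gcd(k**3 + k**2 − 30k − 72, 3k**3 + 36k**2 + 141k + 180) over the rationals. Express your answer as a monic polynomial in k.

Repeated division with remainder:
  k**3 + k**2 − 30k − 72 = (1/3)(3k**3 + 36k**2 + 141k + 180) + (−11k**2 − 77k − 132)
  3k**3 + 36k**2 + 141k + 180 = (−(3/11)k − 15/11)(−11k**2 − 77k − 132) + (0)
Last nonzero remainder: −11k**2 − 77k − 132. Dividing through by −11 gives the monic gcd k**2 + 7k + 12.

k**2 + 7k + 12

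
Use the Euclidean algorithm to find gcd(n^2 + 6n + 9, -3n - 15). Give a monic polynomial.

1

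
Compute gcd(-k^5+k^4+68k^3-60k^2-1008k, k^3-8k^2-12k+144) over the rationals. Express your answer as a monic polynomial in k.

Euclidean algorithm in ℚ[k]:
  -k^5+k^4+68k^3-60k^2-1008k = (-k^2-7k)(k^3-8k^2-12k+144) + (0)
The last nonzero remainder k^3-8k^2-12k+144 is already monic.

k^3-8k^2-12k+144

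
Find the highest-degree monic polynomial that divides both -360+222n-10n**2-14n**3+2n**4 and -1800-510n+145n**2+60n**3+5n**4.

-12+n+n**2

By polynomial division,
  2n**4-14n**3-10n**2+222n-360 = (2/5)(5n**4+60n**3+145n**2-510n-1800) + (-38n**3-68n**2+426n+360)
  5n**4+60n**3+145n**2-510n-1800 = (-(5/38)n-485/361)(-38n**3-68n**2+426n+360) + ((39600/361)n**2+(39600/361)n-475200/361)
  -38n**3-68n**2+426n+360 = (-(6859/19800)n-361/1320)((39600/361)n**2+(39600/361)n-475200/361) + (0)
Last nonzero remainder: (39600/361)n**2+(39600/361)n-475200/361. Dividing through by 39600/361 gives the monic gcd n**2+n-12.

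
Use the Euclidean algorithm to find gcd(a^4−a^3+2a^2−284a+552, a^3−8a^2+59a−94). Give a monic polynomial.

By polynomial division,
  a^4−a^3+2a^2−284a+552 = (a+7)(a^3−8a^2+59a−94) + (−a^2−603a+1210)
  a^3−8a^2+59a−94 = (−a+611)(−a^2−603a+1210) + (369702a−739404)
  −a^2−603a+1210 = (−(1/369702)a−605/369702)(369702a−739404) + (0)
Last nonzero remainder: 369702a−739404. Dividing through by 369702 gives the monic gcd a−2.

a−2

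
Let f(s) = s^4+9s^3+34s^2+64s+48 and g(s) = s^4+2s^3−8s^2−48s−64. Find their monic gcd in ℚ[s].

s^3+6s^2+16s+16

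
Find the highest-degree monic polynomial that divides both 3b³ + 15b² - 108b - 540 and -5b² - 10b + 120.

b + 6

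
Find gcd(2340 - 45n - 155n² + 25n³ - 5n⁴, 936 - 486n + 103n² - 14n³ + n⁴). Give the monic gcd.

Repeated division with remainder:
  -5n⁴ + 25n³ - 155n² - 45n + 2340 = (-5)(n⁴ - 14n³ + 103n² - 486n + 936) + (-45n³ + 360n² - 2475n + 7020)
  n⁴ - 14n³ + 103n² - 486n + 936 = (-(1/45)n + 2/15)(-45n³ + 360n² - 2475n + 7020) + (0)
Last nonzero remainder: -45n³ + 360n² - 2475n + 7020. Dividing through by -45 gives the monic gcd n³ - 8n² + 55n - 156.

-156 + 55n - 8n² + n³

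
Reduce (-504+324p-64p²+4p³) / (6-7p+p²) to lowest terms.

(84-40p+4p²)/(-1+p)

Euclidean algorithm in ℚ[p]:
  4p³-64p²+324p-504 = (4p-36)(p²-7p+6) + (48p-288)
  p²-7p+6 = ((1/48)p-1/48)(48p-288) + (0)
Last nonzero remainder: 48p-288. Dividing through by 48 gives the monic gcd p-6.
Cancel p-6 from numerator and denominator to get the reduced form.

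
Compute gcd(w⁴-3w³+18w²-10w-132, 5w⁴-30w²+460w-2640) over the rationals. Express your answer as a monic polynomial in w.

w²-2w+22

Euclidean algorithm in ℚ[w]:
  w⁴-3w³+18w²-10w-132 = (1/5)(5w⁴-30w²+460w-2640) + (-3w³+24w²-102w+396)
  5w⁴-30w²+460w-2640 = (-(5/3)w-40/3)(-3w³+24w²-102w+396) + (120w²-240w+2640)
  -3w³+24w²-102w+396 = (-(1/40)w+3/20)(120w²-240w+2640) + (0)
Last nonzero remainder: 120w²-240w+2640. Dividing through by 120 gives the monic gcd w²-2w+22.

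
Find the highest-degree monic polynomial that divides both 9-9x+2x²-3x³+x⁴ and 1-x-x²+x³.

Euclidean algorithm in ℚ[x]:
  x⁴-3x³+2x²-9x+9 = (x-2)(x³-x²-x+1) + (x²-12x+11)
  x³-x²-x+1 = (x+11)(x²-12x+11) + (120x-120)
  x²-12x+11 = ((1/120)x-11/120)(120x-120) + (0)
Last nonzero remainder: 120x-120. Dividing through by 120 gives the monic gcd x-1.

-1+x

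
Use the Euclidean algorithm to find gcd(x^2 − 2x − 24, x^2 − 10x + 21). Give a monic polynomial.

1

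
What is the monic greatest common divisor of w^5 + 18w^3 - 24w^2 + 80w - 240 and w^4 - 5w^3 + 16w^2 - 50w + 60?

Repeated division with remainder:
  w^5 + 18w^3 - 24w^2 + 80w - 240 = (w + 5)(w^4 - 5w^3 + 16w^2 - 50w + 60) + (27w^3 - 54w^2 + 270w - 540)
  w^4 - 5w^3 + 16w^2 - 50w + 60 = ((1/27)w - 1/9)(27w^3 - 54w^2 + 270w - 540) + (0)
Last nonzero remainder: 27w^3 - 54w^2 + 270w - 540. Dividing through by 27 gives the monic gcd w^3 - 2w^2 + 10w - 20.

w^3 - 2w^2 + 10w - 20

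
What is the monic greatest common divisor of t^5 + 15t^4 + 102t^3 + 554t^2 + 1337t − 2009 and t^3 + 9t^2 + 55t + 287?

t^3 + 9t^2 + 55t + 287

By polynomial division,
  t^5 + 15t^4 + 102t^3 + 554t^2 + 1337t − 2009 = (t^2 + 6t − 7)(t^3 + 9t^2 + 55t + 287) + (0)
The last nonzero remainder t^3 + 9t^2 + 55t + 287 is already monic.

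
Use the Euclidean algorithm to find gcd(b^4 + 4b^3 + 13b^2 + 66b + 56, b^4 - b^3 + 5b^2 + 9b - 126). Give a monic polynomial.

b^2 - b + 14

Repeated division with remainder:
  b^4 + 4b^3 + 13b^2 + 66b + 56 = (b^4 - b^3 + 5b^2 + 9b - 126) + (5b^3 + 8b^2 + 57b + 182)
  b^4 - b^3 + 5b^2 + 9b - 126 = ((1/5)b - 13/25)(5b^3 + 8b^2 + 57b + 182) + (-(56/25)b^2 + (56/25)b - 784/25)
  5b^3 + 8b^2 + 57b + 182 = (-(125/56)b - 325/56)(-(56/25)b^2 + (56/25)b - 784/25) + (0)
Last nonzero remainder: -(56/25)b^2 + (56/25)b - 784/25. Dividing through by -56/25 gives the monic gcd b^2 - b + 14.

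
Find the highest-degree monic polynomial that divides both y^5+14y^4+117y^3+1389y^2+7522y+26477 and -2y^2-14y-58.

y^2+7y+29

Apply the Euclidean algorithm:
  y^5+14y^4+117y^3+1389y^2+7522y+26477 = (-(1/2)y^3-(7/2)y^2-(39/2)y-913/2)(-2y^2-14y-58) + (0)
Last nonzero remainder: -2y^2-14y-58. Dividing through by -2 gives the monic gcd y^2+7y+29.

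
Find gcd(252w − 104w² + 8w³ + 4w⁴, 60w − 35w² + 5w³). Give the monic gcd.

Euclidean algorithm in ℚ[w]:
  4w⁴ + 8w³ − 104w² + 252w = ((4/5)w + 36/5)(5w³ − 35w² + 60w) + (100w² − 180w)
  5w³ − 35w² + 60w = ((1/20)w − 13/50)(100w² − 180w) + ((66/5)w)
  100w² − 180w = ((250/33)w − 150/11)((66/5)w) + (0)
Last nonzero remainder: (66/5)w. Dividing through by 66/5 gives the monic gcd w.

w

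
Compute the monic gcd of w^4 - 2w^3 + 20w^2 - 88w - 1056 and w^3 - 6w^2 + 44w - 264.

w^3 - 6w^2 + 44w - 264

Euclidean algorithm in ℚ[w]:
  w^4 - 2w^3 + 20w^2 - 88w - 1056 = (w + 4)(w^3 - 6w^2 + 44w - 264) + (0)
The last nonzero remainder w^3 - 6w^2 + 44w - 264 is already monic.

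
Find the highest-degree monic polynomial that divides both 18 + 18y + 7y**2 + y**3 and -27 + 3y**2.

Repeated division with remainder:
  y**3 + 7y**2 + 18y + 18 = ((1/3)y + 7/3)(3y**2 - 27) + (27y + 81)
  3y**2 - 27 = ((1/9)y - 1/3)(27y + 81) + (0)
Last nonzero remainder: 27y + 81. Dividing through by 27 gives the monic gcd y + 3.

3 + y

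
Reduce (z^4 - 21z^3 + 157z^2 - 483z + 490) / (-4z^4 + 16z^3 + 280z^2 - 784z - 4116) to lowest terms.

(-z^2 + 7z - 10)/(4z^2 + 40z + 84)

Euclidean algorithm in ℚ[z]:
  z^4 - 21z^3 + 157z^2 - 483z + 490 = (-1/4)(-4z^4 + 16z^3 + 280z^2 - 784z - 4116) + (-17z^3 + 227z^2 - 679z - 539)
  -4z^4 + 16z^3 + 280z^2 - 784z - 4116 = ((4/17)z + 636/289)(-17z^3 + 227z^2 - 679z - 539) + (-(17280/289)z^2 + (241920/289)z - 846720/289)
  -17z^3 + 227z^2 - 679z - 539 = ((4913/17280)z + 3179/17280)(-(17280/289)z^2 + (241920/289)z - 846720/289) + (0)
Last nonzero remainder: -(17280/289)z^2 + (241920/289)z - 846720/289. Dividing through by -17280/289 gives the monic gcd z^2 - 14z + 49.
Cancel z^2 - 14z + 49 from numerator and denominator to get the reduced form.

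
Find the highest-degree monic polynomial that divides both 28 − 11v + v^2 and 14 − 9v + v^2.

−7 + v

Apply the Euclidean algorithm:
  v^2 − 11v + 28 = (v^2 − 9v + 14) + (−2v + 14)
  v^2 − 9v + 14 = (−(1/2)v + 1)(−2v + 14) + (0)
Last nonzero remainder: −2v + 14. Dividing through by −2 gives the monic gcd v − 7.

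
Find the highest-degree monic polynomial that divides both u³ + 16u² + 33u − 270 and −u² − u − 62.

1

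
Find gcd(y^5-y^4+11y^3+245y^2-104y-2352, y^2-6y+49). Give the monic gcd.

y^2-6y+49

Apply the Euclidean algorithm:
  y^5-y^4+11y^3+245y^2-104y-2352 = (y^3+5y^2-8y-48)(y^2-6y+49) + (0)
The last nonzero remainder y^2-6y+49 is already monic.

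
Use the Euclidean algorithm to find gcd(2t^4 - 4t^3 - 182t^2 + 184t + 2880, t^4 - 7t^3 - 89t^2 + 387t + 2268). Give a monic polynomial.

Apply the Euclidean algorithm:
  2t^4 - 4t^3 - 182t^2 + 184t + 2880 = (2)(t^4 - 7t^3 - 89t^2 + 387t + 2268) + (10t^3 - 4t^2 - 590t - 1656)
  t^4 - 7t^3 - 89t^2 + 387t + 2268 = ((1/10)t - 33/50)(10t^3 - 4t^2 - 590t - 1656) + (-(816/25)t^2 + (816/5)t + 29376/25)
  10t^3 - 4t^2 - 590t - 1656 = (-(125/408)t - 575/408)(-(816/25)t^2 + (816/5)t + 29376/25) + (0)
Last nonzero remainder: -(816/25)t^2 + (816/5)t + 29376/25. Dividing through by -816/25 gives the monic gcd t^2 - 5t - 36.

t^2 - 5t - 36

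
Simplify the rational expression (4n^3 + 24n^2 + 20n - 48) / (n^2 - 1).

Repeated division with remainder:
  4n^3 + 24n^2 + 20n - 48 = (4n + 24)(n^2 - 1) + (24n - 24)
  n^2 - 1 = ((1/24)n + 1/24)(24n - 24) + (0)
Last nonzero remainder: 24n - 24. Dividing through by 24 gives the monic gcd n - 1.
Cancel n - 1 from numerator and denominator to get the reduced form.

(4n^2 + 28n + 48)/(n + 1)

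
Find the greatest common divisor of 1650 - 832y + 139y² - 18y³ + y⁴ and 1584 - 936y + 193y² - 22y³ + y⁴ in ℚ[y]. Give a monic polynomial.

33 - 14y + y²

Repeated division with remainder:
  y⁴ - 18y³ + 139y² - 832y + 1650 = (y⁴ - 22y³ + 193y² - 936y + 1584) + (4y³ - 54y² + 104y + 66)
  y⁴ - 22y³ + 193y² - 936y + 1584 = ((1/4)y - 17/8)(4y³ - 54y² + 104y + 66) + ((209/4)y² - (1463/2)y + 6897/4)
  4y³ - 54y² + 104y + 66 = ((16/209)y + 8/209)((209/4)y² - (1463/2)y + 6897/4) + (0)
Last nonzero remainder: (209/4)y² - (1463/2)y + 6897/4. Dividing through by 209/4 gives the monic gcd y² - 14y + 33.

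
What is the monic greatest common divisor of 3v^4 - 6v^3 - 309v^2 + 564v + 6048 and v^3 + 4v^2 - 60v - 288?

v - 8

Repeated division with remainder:
  3v^4 - 6v^3 - 309v^2 + 564v + 6048 = (3v - 18)(v^3 + 4v^2 - 60v - 288) + (-57v^2 + 348v + 864)
  v^3 + 4v^2 - 60v - 288 = (-(1/57)v - 64/361)(-57v^2 + 348v + 864) + ((6084/361)v - 48672/361)
  -57v^2 + 348v + 864 = (-(6859/2028)v - 1083/169)((6084/361)v - 48672/361) + (0)
Last nonzero remainder: (6084/361)v - 48672/361. Dividing through by 6084/361 gives the monic gcd v - 8.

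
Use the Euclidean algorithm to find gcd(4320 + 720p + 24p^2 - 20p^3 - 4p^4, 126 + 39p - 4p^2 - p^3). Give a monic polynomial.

Apply the Euclidean algorithm:
  -4p^4 - 20p^3 + 24p^2 + 720p + 4320 = (4p + 4)(-p^3 - 4p^2 + 39p + 126) + (-116p^2 + 60p + 3816)
  -p^3 - 4p^2 + 39p + 126 = ((1/116)p + 131/3364)(-116p^2 + 60p + 3816) + ((3168/841)p - 19008/841)
  -116p^2 + 60p + 3816 = (-(24389/792)p - 44573/264)((3168/841)p - 19008/841) + (0)
Last nonzero remainder: (3168/841)p - 19008/841. Dividing through by 3168/841 gives the monic gcd p - 6.

-6 + p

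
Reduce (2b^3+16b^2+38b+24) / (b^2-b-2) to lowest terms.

Apply the Euclidean algorithm:
  2b^3+16b^2+38b+24 = (2b+18)(b^2-b-2) + (60b+60)
  b^2-b-2 = ((1/60)b-1/30)(60b+60) + (0)
Last nonzero remainder: 60b+60. Dividing through by 60 gives the monic gcd b+1.
Cancel b+1 from numerator and denominator to get the reduced form.

(2b^2+14b+24)/(b-2)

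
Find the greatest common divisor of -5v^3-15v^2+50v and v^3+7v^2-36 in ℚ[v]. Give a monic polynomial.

v-2

Apply the Euclidean algorithm:
  -5v^3-15v^2+50v = (-5)(v^3+7v^2-36) + (20v^2+50v-180)
  v^3+7v^2-36 = ((1/20)v+9/40)(20v^2+50v-180) + (-(9/4)v+9/2)
  20v^2+50v-180 = (-(80/9)v-40)(-(9/4)v+9/2) + (0)
Last nonzero remainder: -(9/4)v+9/2. Dividing through by -9/4 gives the monic gcd v-2.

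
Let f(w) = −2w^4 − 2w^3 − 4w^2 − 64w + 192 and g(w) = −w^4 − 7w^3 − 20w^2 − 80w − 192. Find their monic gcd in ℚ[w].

w^3 + 3w^2 + 8w + 48

Repeated division with remainder:
  −2w^4 − 2w^3 − 4w^2 − 64w + 192 = (2)(−w^4 − 7w^3 − 20w^2 − 80w − 192) + (12w^3 + 36w^2 + 96w + 576)
  −w^4 − 7w^3 − 20w^2 − 80w − 192 = (−(1/12)w − 1/3)(12w^3 + 36w^2 + 96w + 576) + (0)
Last nonzero remainder: 12w^3 + 36w^2 + 96w + 576. Dividing through by 12 gives the monic gcd w^3 + 3w^2 + 8w + 48.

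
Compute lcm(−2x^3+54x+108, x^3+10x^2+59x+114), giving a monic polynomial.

x^5+7x^4+11x^3−243x^2−1404x−2052

Apply the Euclidean algorithm:
  −2x^3+54x+108 = (−2)(x^3+10x^2+59x+114) + (20x^2+172x+336)
  x^3+10x^2+59x+114 = ((1/20)x+7/100)(20x^2+172x+336) + ((754/25)x+2262/25)
  20x^2+172x+336 = ((250/377)x+1400/377)((754/25)x+2262/25) + (0)
Last nonzero remainder: (754/25)x+2262/25. Dividing through by 754/25 gives the monic gcd x+3.
Then lcm(f, g) = f·g / gcd(f, g); expanding and making the result monic gives the answer.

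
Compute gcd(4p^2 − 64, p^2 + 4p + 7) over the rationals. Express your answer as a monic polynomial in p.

1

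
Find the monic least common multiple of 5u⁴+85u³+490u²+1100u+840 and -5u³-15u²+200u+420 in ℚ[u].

By polynomial division,
  5u⁴+85u³+490u²+1100u+840 = (-u-14)(-5u³-15u²+200u+420) + (480u²+4320u+6720)
  -5u³-15u²+200u+420 = (-(1/96)u+1/16)(480u²+4320u+6720) + (0)
Last nonzero remainder: 480u²+4320u+6720. Dividing through by 480 gives the monic gcd u²+9u+14.
Then lcm(f, g) = f·g / gcd(f, g); expanding and making the result monic gives the answer.

u⁵+11u⁴-4u³-368u²-1152u-1008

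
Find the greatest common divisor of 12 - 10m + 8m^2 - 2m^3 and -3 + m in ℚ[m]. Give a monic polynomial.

-3 + m

Repeated division with remainder:
  -2m^3 + 8m^2 - 10m + 12 = (-2m^2 + 2m - 4)(m - 3) + (0)
The last nonzero remainder m - 3 is already monic.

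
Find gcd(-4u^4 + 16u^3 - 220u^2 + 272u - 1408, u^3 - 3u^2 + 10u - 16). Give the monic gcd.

By polynomial division,
  -4u^4 + 16u^3 - 220u^2 + 272u - 1408 = (-4u + 4)(u^3 - 3u^2 + 10u - 16) + (-168u^2 + 168u - 1344)
  u^3 - 3u^2 + 10u - 16 = (-(1/168)u + 1/84)(-168u^2 + 168u - 1344) + (0)
Last nonzero remainder: -168u^2 + 168u - 1344. Dividing through by -168 gives the monic gcd u^2 - u + 8.

u^2 - u + 8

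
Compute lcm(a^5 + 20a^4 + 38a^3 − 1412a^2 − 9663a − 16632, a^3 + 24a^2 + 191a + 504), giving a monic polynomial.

a^6 + 29a^5 + 218a^4 − 1070a^3 − 22371a^2 − 103599a − 149688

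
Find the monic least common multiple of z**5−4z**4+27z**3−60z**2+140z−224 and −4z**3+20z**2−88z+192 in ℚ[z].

Repeated division with remainder:
  z**5−4z**4+27z**3−60z**2+140z−224 = (−(1/4)z**2−(1/4)z−5/2)(−4z**3+20z**2−88z+192) + (16z**2−32z+256)
  −4z**3+20z**2−88z+192 = (−(1/4)z+3/4)(16z**2−32z+256) + (0)
Last nonzero remainder: 16z**2−32z+256. Dividing through by 16 gives the monic gcd z**2−2z+16.
Then lcm(f, g) = f·g / gcd(f, g); expanding and making the result monic gives the answer.

z**6−7z**5+39z**4−141z**3+320z**2−644z+672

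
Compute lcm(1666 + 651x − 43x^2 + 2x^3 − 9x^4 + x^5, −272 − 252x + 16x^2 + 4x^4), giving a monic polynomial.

−6664 − 7602x − 115x^2 + 772x^3 − 13x^4 + 25x^5 − 12x^6 + x^7

Repeated division with remainder:
  x^5 − 9x^4 + 2x^3 − 43x^2 + 651x + 1666 = ((1/4)x − 9/4)(4x^4 + 16x^2 − 252x − 272) + (−2x^3 + 56x^2 + 152x + 1054)
  4x^4 + 16x^2 − 252x − 272 = (−2x − 56)(−2x^3 + 56x^2 + 152x + 1054) + (3456x^2 + 10368x + 58752)
  −2x^3 + 56x^2 + 152x + 1054 = (−(1/1728)x + 31/1728)(3456x^2 + 10368x + 58752) + (0)
Last nonzero remainder: 3456x^2 + 10368x + 58752. Dividing through by 3456 gives the monic gcd x^2 + 3x + 17.
Then lcm(f, g) = f·g / gcd(f, g); expanding and making the result monic gives the answer.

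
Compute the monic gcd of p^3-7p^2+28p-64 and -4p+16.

p-4

Apply the Euclidean algorithm:
  p^3-7p^2+28p-64 = (-(1/4)p^2+(3/4)p-4)(-4p+16) + (0)
Last nonzero remainder: -4p+16. Dividing through by -4 gives the monic gcd p-4.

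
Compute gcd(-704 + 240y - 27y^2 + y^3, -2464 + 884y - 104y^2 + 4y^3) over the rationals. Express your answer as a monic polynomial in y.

Euclidean algorithm in ℚ[y]:
  y^3 - 27y^2 + 240y - 704 = (1/4)(4y^3 - 104y^2 + 884y - 2464) + (-y^2 + 19y - 88)
  4y^3 - 104y^2 + 884y - 2464 = (-4y + 28)(-y^2 + 19y - 88) + (0)
Last nonzero remainder: -y^2 + 19y - 88. Dividing through by -1 gives the monic gcd y^2 - 19y + 88.

88 - 19y + y^2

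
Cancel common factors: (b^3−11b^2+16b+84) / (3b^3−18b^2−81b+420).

By polynomial division,
  b^3−11b^2+16b+84 = (1/3)(3b^3−18b^2−81b+420) + (−5b^2+43b−56)
  3b^3−18b^2−81b+420 = (−(3/5)b−39/25)(−5b^2+43b−56) + (−(1188/25)b+8316/25)
  −5b^2+43b−56 = ((125/1188)b−50/297)(−(1188/25)b+8316/25) + (0)
Last nonzero remainder: −(1188/25)b+8316/25. Dividing through by −1188/25 gives the monic gcd b−7.
Cancel b−7 from numerator and denominator to get the reduced form.

(b^2−4b−12)/(3b^2+3b−60)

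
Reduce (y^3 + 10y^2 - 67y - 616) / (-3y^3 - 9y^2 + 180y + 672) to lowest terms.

Euclidean algorithm in ℚ[y]:
  y^3 + 10y^2 - 67y - 616 = (-1/3)(-3y^3 - 9y^2 + 180y + 672) + (7y^2 - 7y - 392)
  -3y^3 - 9y^2 + 180y + 672 = (-(3/7)y - 12/7)(7y^2 - 7y - 392) + (0)
Last nonzero remainder: 7y^2 - 7y - 392. Dividing through by 7 gives the monic gcd y^2 - y - 56.
Cancel y^2 - y - 56 from numerator and denominator to get the reduced form.

(-y - 11)/(3y + 12)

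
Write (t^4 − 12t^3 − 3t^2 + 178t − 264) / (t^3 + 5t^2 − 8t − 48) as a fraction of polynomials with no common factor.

Repeated division with remainder:
  t^4 − 12t^3 − 3t^2 + 178t − 264 = (t − 17)(t^3 + 5t^2 − 8t − 48) + (90t^2 + 90t − 1080)
  t^3 + 5t^2 − 8t − 48 = ((1/90)t + 2/45)(90t^2 + 90t − 1080) + (0)
Last nonzero remainder: 90t^2 + 90t − 1080. Dividing through by 90 gives the monic gcd t^2 + t − 12.
Cancel t^2 + t − 12 from numerator and denominator to get the reduced form.

(t^2 − 13t + 22)/(t + 4)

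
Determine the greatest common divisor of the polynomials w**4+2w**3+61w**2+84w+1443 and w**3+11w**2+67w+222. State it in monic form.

By polynomial division,
  w**4+2w**3+61w**2+84w+1443 = (w−9)(w**3+11w**2+67w+222) + (93w**2+465w+3441)
  w**3+11w**2+67w+222 = ((1/93)w+2/31)(93w**2+465w+3441) + (0)
Last nonzero remainder: 93w**2+465w+3441. Dividing through by 93 gives the monic gcd w**2+5w+37.

w**2+5w+37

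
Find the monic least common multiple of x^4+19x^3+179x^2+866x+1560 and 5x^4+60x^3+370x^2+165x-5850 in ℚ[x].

x^5+16x^4+122x^3+329x^2-1038x-4680

By polynomial division,
  x^4+19x^3+179x^2+866x+1560 = (1/5)(5x^4+60x^3+370x^2+165x-5850) + (7x^3+105x^2+833x+2730)
  5x^4+60x^3+370x^2+165x-5850 = ((5/7)x-15/7)(7x^3+105x^2+833x+2730) + (0)
Last nonzero remainder: 7x^3+105x^2+833x+2730. Dividing through by 7 gives the monic gcd x^3+15x^2+119x+390.
Then lcm(f, g) = f·g / gcd(f, g); expanding and making the result monic gives the answer.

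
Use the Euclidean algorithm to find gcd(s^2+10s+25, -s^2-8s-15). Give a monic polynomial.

s+5

By polynomial division,
  s^2+10s+25 = (-1)(-s^2-8s-15) + (2s+10)
  -s^2-8s-15 = (-(1/2)s-3/2)(2s+10) + (0)
Last nonzero remainder: 2s+10. Dividing through by 2 gives the monic gcd s+5.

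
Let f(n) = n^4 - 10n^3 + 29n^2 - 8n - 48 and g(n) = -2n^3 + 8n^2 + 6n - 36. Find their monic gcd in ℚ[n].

n - 3

By polynomial division,
  n^4 - 10n^3 + 29n^2 - 8n - 48 = (-(1/2)n + 3)(-2n^3 + 8n^2 + 6n - 36) + (8n^2 - 44n + 60)
  -2n^3 + 8n^2 + 6n - 36 = (-(1/4)n - 3/8)(8n^2 - 44n + 60) + ((9/2)n - 27/2)
  8n^2 - 44n + 60 = ((16/9)n - 40/9)((9/2)n - 27/2) + (0)
Last nonzero remainder: (9/2)n - 27/2. Dividing through by 9/2 gives the monic gcd n - 3.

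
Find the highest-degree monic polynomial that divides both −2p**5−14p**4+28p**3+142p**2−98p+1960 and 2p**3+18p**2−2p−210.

p**2+12p+35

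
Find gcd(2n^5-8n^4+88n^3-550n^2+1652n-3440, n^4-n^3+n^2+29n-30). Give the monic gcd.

Repeated division with remainder:
  2n^5-8n^4+88n^3-550n^2+1652n-3440 = (2n-6)(n^4-n^3+n^2+29n-30) + (80n^3-602n^2+1886n-3620)
  n^4-n^3+n^2+29n-30 = ((1/80)n+261/3200)(80n^3-602n^2+1886n-3620) + ((42441/1600)n^2-(127323/1600)n+42441/160)
  80n^3-602n^2+1886n-3620 = ((128000/42441)n-579200/42441)((42441/1600)n^2-(127323/1600)n+42441/160) + (0)
Last nonzero remainder: (42441/1600)n^2-(127323/1600)n+42441/160. Dividing through by 42441/1600 gives the monic gcd n^2-3n+10.

n^2-3n+10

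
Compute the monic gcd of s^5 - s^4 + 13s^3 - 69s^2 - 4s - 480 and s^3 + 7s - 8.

s^2 + s + 8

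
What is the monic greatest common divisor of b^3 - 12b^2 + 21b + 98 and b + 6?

1

Euclidean algorithm in ℚ[b]:
  b^3 - 12b^2 + 21b + 98 = (b^2 - 18b + 129)(b + 6) + (-676)
  b + 6 = (-(1/676)b - 3/338)(-676) + (0)
The last nonzero remainder is the constant -676, so the polynomials are coprime and gcd = 1.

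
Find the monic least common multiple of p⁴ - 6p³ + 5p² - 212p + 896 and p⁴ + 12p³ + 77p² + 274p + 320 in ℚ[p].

p⁶ + p⁵ - 27p⁴ - 237p³ - 538p² + 4152p + 8960

Euclidean algorithm in ℚ[p]:
  p⁴ - 6p³ + 5p² - 212p + 896 = (p⁴ + 12p³ + 77p² + 274p + 320) + (-18p³ - 72p² - 486p + 576)
  p⁴ + 12p³ + 77p² + 274p + 320 = (-(1/18)p - 4/9)(-18p³ - 72p² - 486p + 576) + (18p² + 90p + 576)
  -18p³ - 72p² - 486p + 576 = (-p + 1)(18p² + 90p + 576) + (0)
Last nonzero remainder: 18p² + 90p + 576. Dividing through by 18 gives the monic gcd p² + 5p + 32.
Then lcm(f, g) = f·g / gcd(f, g); expanding and making the result monic gives the answer.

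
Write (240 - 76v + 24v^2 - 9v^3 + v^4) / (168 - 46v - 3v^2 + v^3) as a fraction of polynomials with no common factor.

(10 + v + v^2)/(7 + v)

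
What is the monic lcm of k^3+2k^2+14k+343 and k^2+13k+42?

k^4+8k^3+26k^2+427k+2058

By polynomial division,
  k^3+2k^2+14k+343 = (k−11)(k^2+13k+42) + (115k+805)
  k^2+13k+42 = ((1/115)k+6/115)(115k+805) + (0)
Last nonzero remainder: 115k+805. Dividing through by 115 gives the monic gcd k+7.
Then lcm(f, g) = f·g / gcd(f, g); expanding and making the result monic gives the answer.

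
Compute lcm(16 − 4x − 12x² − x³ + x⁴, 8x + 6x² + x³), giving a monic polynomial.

64x − 52x³ − 16x⁴ + 3x⁵ + x⁶

Apply the Euclidean algorithm:
  x⁴ − x³ − 12x² − 4x + 16 = (x − 7)(x³ + 6x² + 8x) + (22x² + 52x + 16)
  x³ + 6x² + 8x = ((1/22)x + 20/121)(22x² + 52x + 16) + (−(160/121)x − 320/121)
  22x² + 52x + 16 = (−(1331/80)x − 121/20)(−(160/121)x − 320/121) + (0)
Last nonzero remainder: −(160/121)x − 320/121. Dividing through by −160/121 gives the monic gcd x + 2.
Then lcm(f, g) = f·g / gcd(f, g); expanding and making the result monic gives the answer.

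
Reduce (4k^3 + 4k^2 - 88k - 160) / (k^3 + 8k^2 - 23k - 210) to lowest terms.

(4k^2 + 24k + 32)/(k^2 + 13k + 42)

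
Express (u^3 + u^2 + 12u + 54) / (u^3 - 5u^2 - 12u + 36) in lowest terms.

(u^2 - 2u + 18)/(u^2 - 8u + 12)

Euclidean algorithm in ℚ[u]:
  u^3 + u^2 + 12u + 54 = (u^3 - 5u^2 - 12u + 36) + (6u^2 + 24u + 18)
  u^3 - 5u^2 - 12u + 36 = ((1/6)u - 3/2)(6u^2 + 24u + 18) + (21u + 63)
  6u^2 + 24u + 18 = ((2/7)u + 2/7)(21u + 63) + (0)
Last nonzero remainder: 21u + 63. Dividing through by 21 gives the monic gcd u + 3.
Cancel u + 3 from numerator and denominator to get the reduced form.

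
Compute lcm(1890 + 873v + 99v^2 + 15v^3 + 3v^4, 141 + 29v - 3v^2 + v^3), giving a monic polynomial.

Euclidean algorithm in ℚ[v]:
  3v^4 + 15v^3 + 99v^2 + 873v + 1890 = (3v + 24)(v^3 - 3v^2 + 29v + 141) + (84v^2 - 246v - 1494)
  v^3 - 3v^2 + 29v + 141 = ((1/84)v - 1/1176)(84v^2 - 246v - 1494) + ((9129/196)v + 27387/196)
  84v^2 - 246v - 1494 = ((5488/3043)v - 32536/3043)((9129/196)v + 27387/196) + (0)
Last nonzero remainder: (9129/196)v + 27387/196. Dividing through by 9129/196 gives the monic gcd v + 3.
Then lcm(f, g) = f·g / gcd(f, g); expanding and making the result monic gives the answer.

29610 + 9897v + 435v^2 + 328v^3 + 50v^4 - v^5 + v^6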